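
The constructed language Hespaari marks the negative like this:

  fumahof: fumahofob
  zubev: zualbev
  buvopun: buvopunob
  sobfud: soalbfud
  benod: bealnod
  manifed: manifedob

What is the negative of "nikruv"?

manifed and sobfud both end in -d yet inflect differently (manifedob, soalbfud), so the final letter is not what conditions the rule; the number of vowels is.
"nikruv" has 2 vowels. The stems with 2 vowels (sobfud → soalbfud, zubev → zualbev, benod → bealnod) insert -al- after the first vowel.
So nikruv → nialkruv.

nialkruv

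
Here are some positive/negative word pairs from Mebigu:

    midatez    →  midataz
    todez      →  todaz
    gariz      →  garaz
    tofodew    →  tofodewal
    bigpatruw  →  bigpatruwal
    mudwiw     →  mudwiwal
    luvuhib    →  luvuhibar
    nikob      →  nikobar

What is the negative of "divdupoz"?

divdupaz

midatez and tofodew both have last vowel 'e' yet inflect differently (midataz, tofodewal), so the last vowel is not what conditions the rule; the final letter is.
"divdupoz" ends in -z. The stems ending in -z (midatez → midataz, todez → todaz, gariz → garaz) change the last vowel to 'a'.
The other patterns: stems ending in -w add -al; stems ending in -b add -ar.
So divdupoz → divdupaz.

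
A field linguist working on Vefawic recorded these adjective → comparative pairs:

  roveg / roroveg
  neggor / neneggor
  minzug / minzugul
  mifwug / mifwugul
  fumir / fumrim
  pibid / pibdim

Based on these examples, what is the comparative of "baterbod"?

"baterbod" has last vowel 'o'. The one such stem in the data (neggor → neneggor) repeats the first consonant+vowel as a prefix (as does roveg), so the same rule applies.
The other patterns: stems whose last vowel is 'i' delete the last vowel and add -im; stems whose last vowel is 'u' add -ul.
So baterbod → babaterbod.

babaterbod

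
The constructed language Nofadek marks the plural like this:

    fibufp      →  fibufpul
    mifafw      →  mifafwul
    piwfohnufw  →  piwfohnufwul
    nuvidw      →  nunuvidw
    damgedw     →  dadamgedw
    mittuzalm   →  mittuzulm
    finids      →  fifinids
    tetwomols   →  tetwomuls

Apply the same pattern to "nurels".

tetwomols and finids both end in -s yet inflect differently (tetwomuls, fifinids), so the final letter is not what conditions the rule; the second-to-last letter is.
"nurels" has second-to-last letter 'l'. The stems whose second-to-last letter is 'l' (mittuzalm → mittuzulm, tetwomols → tetwomuls) change the last vowel to 'u'.
So nurels → nuruls.

nuruls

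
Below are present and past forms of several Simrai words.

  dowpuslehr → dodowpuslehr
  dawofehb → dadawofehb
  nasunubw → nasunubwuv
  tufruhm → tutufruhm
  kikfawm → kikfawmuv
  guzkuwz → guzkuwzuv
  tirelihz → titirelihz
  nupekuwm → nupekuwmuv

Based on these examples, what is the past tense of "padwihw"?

"padwihw" has second-to-last letter 'h'. The stems whose second-to-last letter is 'h' (tufruhm → tutufruhm, dawofehb → dadawofehb, tirelihz → titirelihz) repeat the first consonant+vowel as a prefix.
The other pattern: stems whose second-to-last letter is 'b' or 'w' add -uv.
So padwihw → papadwihw.

papadwihw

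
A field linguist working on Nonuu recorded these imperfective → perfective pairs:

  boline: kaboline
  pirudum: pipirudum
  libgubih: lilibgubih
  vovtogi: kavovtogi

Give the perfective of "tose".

vovtogi and libgubih both have last vowel 'i' yet inflect differently (kavovtogi, lilibgubih), so the last vowel is not what conditions the rule; whether the stem ends in a vowel or a consonant is.
"tose" ends in a vowel. The stems ending in a vowel (vovtogi → kavovtogi, boline → kaboline) add the prefix ka-.
So tose → katose.

katose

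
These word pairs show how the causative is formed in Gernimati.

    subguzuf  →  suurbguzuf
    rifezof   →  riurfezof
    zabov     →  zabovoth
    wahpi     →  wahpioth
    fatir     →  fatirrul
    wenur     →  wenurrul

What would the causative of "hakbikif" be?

rifezof and zabov both have last vowel 'o' yet inflect differently (riurfezof, zabovoth), so the last vowel is not what conditions the rule; the final letter is.
"hakbikif" ends in -f. The stems ending in -f (subguzuf → suurbguzuf, rifezof → riurfezof) insert -ur- after the first vowel.
So hakbikif → haurkbikif.

haurkbikif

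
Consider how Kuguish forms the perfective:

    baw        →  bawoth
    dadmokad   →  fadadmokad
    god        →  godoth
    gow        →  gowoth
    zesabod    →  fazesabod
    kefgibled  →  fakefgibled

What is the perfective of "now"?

nowoth

"now" has 1 vowel. The stems with 1 vowel (gow → gowoth, god → godoth, baw → bawoth) add -oth.
The other pattern: stems with 3 vowels add the prefix fa-.
So now → nowoth.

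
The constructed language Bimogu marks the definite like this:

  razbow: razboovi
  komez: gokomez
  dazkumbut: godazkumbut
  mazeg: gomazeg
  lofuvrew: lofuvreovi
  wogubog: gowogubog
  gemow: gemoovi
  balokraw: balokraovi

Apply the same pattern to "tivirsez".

lofuvrew and komez both have last vowel 'e' yet inflect differently (lofuvreovi, gokomez), so the last vowel is not what conditions the rule; the final letter is.
"tivirsez" ends in -z. The one such stem in the data (komez → gokomez) adds the prefix go-, so the same rule applies.
The other pattern: stems ending in -w drop the final letter and add -ovi.
So tivirsez → gotivirsez.

gotivirsez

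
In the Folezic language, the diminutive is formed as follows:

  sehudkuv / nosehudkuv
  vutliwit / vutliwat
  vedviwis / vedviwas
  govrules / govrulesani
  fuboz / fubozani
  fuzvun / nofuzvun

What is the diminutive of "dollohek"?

vedviwis and govrules both end in -s yet inflect differently (vedviwas, govrulesani), so the final letter is not what conditions the rule; the last vowel is.
"dollohek" has last vowel 'e'. The one such stem in the data (govrules → govrulesani) adds -ani, so the same rule applies.
The other patterns: stems whose last vowel is 'i' change the last vowel to 'a'; stems whose last vowel is 'u' add the prefix no-.
So dollohek → dollohekani.

dollohekani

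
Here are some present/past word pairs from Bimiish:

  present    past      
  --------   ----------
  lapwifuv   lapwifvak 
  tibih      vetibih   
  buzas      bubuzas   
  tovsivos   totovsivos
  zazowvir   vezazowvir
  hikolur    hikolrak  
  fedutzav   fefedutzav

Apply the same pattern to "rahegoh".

rarahegoh

"rahegoh" has last vowel 'o'. The one such stem in the data (tovsivos → totovsivos) repeats the first consonant+vowel as a prefix (as do buzas, fedutzav), so the same rule applies.
The other patterns: stems whose last vowel is 'i' add the prefix ve-; stems whose last vowel is 'u' delete the last vowel and add -ak.
So rahegoh → rarahegoh.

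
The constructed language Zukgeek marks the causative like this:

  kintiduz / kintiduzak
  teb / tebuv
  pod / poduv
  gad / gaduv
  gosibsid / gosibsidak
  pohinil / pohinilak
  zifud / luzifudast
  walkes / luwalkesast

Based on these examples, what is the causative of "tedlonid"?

tedlonidak

gad and zifud both end in -d yet inflect differently (gaduv, luzifudast), so the final letter is not what conditions the rule; the number of vowels is.
"tedlonid" has 3 vowels. The stems with 3 vowels (gosibsid → gosibsidak, pohinil → pohinilak, kintiduz → kintiduzak) add -ak.
The other patterns: stems with 1 vowel add -uv; stems with 2 vowels add lu- … -ast around the stem.
So tedlonid → tedlonidak.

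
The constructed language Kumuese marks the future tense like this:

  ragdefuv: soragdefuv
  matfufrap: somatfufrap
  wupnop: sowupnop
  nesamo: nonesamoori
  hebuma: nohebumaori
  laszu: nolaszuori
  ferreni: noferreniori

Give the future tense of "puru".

wupnop and nesamo both have last vowel 'o' yet inflect differently (sowupnop, nonesamoori), so the last vowel is not what conditions the rule; whether the stem ends in a vowel or a consonant is.
"puru" ends in a vowel. The stems ending in a vowel (nesamo → nonesamoori, hebuma → nohebumaori, laszu → nolaszuori) add no- … -ori around the stem.
The other pattern: stems ending in a consonant add the prefix so-.
So puru → nopuruori.

nopuruori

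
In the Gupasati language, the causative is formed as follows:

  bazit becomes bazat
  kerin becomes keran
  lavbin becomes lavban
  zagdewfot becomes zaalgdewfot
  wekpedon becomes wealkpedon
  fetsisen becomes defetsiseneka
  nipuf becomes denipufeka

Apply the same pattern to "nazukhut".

bazit and zagdewfot both end in -t yet inflect differently (bazat, zaalgdewfot), so the final letter is not what conditions the rule; the last vowel is.
"nazukhut" has last vowel 'u'. The one such stem in the data (nipuf → denipufeka) adds de- … -eka around the stem, so the same rule applies.
The other patterns: stems whose last vowel is 'i' change the last vowel to 'a'; stems whose last vowel is 'o' insert -al- after the first vowel.
So nazukhut → denazukhuteka.

denazukhuteka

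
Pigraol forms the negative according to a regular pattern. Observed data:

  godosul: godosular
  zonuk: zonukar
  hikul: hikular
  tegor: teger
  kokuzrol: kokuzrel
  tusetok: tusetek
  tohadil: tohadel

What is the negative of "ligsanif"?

ligsanef

godosul and kokuzrol both end in -l yet inflect differently (godosular, kokuzrel), so the final letter is not what conditions the rule; the last vowel is.
"ligsanif" has last vowel 'i'. The one such stem in the data (tohadil → tohadel) changes the last vowel to 'e' (as do tegor, kokuzrol), so the same rule applies.
The other pattern: stems whose last vowel is 'u' add -ar.
So ligsanif → ligsanef.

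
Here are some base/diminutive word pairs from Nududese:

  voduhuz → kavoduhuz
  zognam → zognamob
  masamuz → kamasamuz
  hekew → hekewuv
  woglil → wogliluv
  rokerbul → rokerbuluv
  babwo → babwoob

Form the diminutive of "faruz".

voduhuz and rokerbul both have last vowel 'u' yet inflect differently (kavoduhuz, rokerbuluv), so the last vowel is not what conditions the rule; the final letter is.
"faruz" ends in -z. The stems ending in -z (voduhuz → kavoduhuz, masamuz → kamasamuz) add the prefix ka-.
So faruz → kafaruz.

kafaruz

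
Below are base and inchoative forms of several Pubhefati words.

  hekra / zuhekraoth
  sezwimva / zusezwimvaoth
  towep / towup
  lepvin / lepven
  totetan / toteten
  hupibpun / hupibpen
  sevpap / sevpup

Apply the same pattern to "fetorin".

fetoren

sezwimva and totetan both have last vowel 'a' yet inflect differently (zusezwimvaoth, toteten), so the last vowel is not what conditions the rule; the final letter is.
"fetorin" ends in -n. The stems ending in -n (hupibpun → hupibpen, lepvin → lepven, totetan → toteten) change the last vowel to 'e'.
The other patterns: stems ending in -a add zu- … -oth around the stem; stems ending in -p change the last vowel to 'u'.
So fetorin → fetoren.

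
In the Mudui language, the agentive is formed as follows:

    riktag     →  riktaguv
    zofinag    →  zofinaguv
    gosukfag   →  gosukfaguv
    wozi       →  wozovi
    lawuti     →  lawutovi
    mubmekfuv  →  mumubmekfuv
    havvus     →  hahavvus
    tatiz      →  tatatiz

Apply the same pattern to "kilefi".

kilefovi

"kilefi" ends in -i. The stems ending in -i (wozi → wozovi, lawuti → lawutovi) drop the final letter and add -ovi.
The other patterns: stems ending in -g add -uv; stems ending in -s, -v or -z repeat the first consonant+vowel as a prefix.
So kilefi → kilefovi.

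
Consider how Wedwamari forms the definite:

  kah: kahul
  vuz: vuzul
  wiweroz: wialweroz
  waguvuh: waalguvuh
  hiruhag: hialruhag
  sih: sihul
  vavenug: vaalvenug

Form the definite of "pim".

waguvuh and kah both end in -h yet inflect differently (waalguvuh, kahul), so the final letter is not what conditions the rule; the number of vowels is.
"pim" has 1 vowel. The stems with 1 vowel (kah → kahul, sih → sihul, vuz → vuzul) add -ul.
So pim → pimul.

pimul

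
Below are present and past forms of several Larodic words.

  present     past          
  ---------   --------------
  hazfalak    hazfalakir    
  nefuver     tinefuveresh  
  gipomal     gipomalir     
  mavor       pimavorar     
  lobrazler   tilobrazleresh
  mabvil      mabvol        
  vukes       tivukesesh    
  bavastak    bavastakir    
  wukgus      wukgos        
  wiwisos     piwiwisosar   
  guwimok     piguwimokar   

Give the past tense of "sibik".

wiwisos and wukgus both end in -s yet inflect differently (piwiwisosar, wukgos), so the final letter is not what conditions the rule; the last vowel is.
"sibik" has last vowel 'i'. The one such stem in the data (mabvil → mabvol) changes the last vowel to 'o' (as does wukgus), so the same rule applies.
So sibik → sibok.

sibok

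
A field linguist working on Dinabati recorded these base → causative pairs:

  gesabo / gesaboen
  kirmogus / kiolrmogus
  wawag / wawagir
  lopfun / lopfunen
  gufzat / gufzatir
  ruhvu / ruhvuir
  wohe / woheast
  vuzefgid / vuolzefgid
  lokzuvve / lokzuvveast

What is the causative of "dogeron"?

dogeronen

kirmogus and lopfun both have last vowel 'u' yet inflect differently (kiolrmogus, lopfunen), so the last vowel is not what conditions the rule; the final letter is.
"dogeron" ends in -n. The one such stem in the data (lopfun → lopfunen) adds -en, so the same rule applies.
So dogeron → dogeronen.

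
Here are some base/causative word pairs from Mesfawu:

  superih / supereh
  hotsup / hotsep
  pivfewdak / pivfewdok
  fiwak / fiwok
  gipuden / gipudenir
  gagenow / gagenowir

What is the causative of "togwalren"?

superih and pivfewdak both have 3 vowels yet inflect differently (supereh, pivfewdok), so the number of vowels is not what conditions the rule; the final letter is.
"togwalren" ends in -n. The one such stem in the data (gipuden → gipudenir) adds -ir, so the same rule applies.
The other patterns: stems ending in -h or -p change the last vowel to 'e'; stems ending in -k change the last vowel to 'o'.
So togwalren → togwalrenir.

togwalrenir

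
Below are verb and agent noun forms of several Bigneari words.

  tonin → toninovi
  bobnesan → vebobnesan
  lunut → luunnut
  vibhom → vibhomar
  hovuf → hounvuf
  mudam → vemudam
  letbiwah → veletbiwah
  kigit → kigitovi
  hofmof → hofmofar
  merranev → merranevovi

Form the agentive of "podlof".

mudam and vibhom both end in -m yet inflect differently (vemudam, vibhomar), so the final letter is not what conditions the rule; the last vowel is.
"podlof" has last vowel 'o'. The stems whose last vowel is 'o' (vibhom → vibhomar, hofmof → hofmofar) add -ar.
So podlof → podlofar.

podlofar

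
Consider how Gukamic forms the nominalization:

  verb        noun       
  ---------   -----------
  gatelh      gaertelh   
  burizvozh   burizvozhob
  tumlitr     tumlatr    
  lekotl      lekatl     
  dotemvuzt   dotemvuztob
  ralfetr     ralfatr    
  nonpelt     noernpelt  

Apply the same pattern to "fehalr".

feerhalr

dotemvuzt and nonpelt both end in -t yet inflect differently (dotemvuztob, noernpelt), so the final letter is not what conditions the rule; the second-to-last letter is.
"fehalr" has second-to-last letter 'l'. The stems whose second-to-last letter is 'l' (nonpelt → noernpelt, gatelh → gaertelh) insert -er- after the first vowel.
So fehalr → feerhalr.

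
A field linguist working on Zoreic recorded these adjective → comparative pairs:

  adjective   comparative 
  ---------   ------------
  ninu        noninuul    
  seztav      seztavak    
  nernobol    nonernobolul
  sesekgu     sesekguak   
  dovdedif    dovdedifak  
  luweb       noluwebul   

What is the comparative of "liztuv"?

ninu and sesekgu both end in -u yet inflect differently (noninuul, sesekguak), so the final letter is not what conditions the rule; the first letter is.
"liztuv" begins with l-. The one such stem in the data (luweb → noluwebul) adds no- … -ul around the stem, so the same rule applies.
The other pattern: stems beginning with d- or s- add -ak.
So liztuv → noliztuvul.

noliztuvul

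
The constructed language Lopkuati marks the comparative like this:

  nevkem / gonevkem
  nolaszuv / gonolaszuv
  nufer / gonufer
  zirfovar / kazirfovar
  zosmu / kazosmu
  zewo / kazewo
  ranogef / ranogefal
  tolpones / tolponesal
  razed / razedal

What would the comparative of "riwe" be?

"riwe" begins with r-. The stems beginning with r- (ranogef → ranogefal, razed → razedal) add -al.
So riwe → riweal.

riweal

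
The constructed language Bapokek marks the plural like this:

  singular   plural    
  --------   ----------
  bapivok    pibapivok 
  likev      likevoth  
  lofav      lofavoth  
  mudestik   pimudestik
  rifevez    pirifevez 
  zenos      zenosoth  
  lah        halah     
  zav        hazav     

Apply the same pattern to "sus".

zav and lofav both end in -v yet inflect differently (hazav, lofavoth), so the final letter is not what conditions the rule; the number of vowels is.
"sus" has 1 vowel. The stems with 1 vowel (zav → hazav, lah → halah) add the prefix ha-.
The other patterns: stems with 2 vowels add -oth; stems with 3 vowels add the prefix pi-.
So sus → hasus.

hasus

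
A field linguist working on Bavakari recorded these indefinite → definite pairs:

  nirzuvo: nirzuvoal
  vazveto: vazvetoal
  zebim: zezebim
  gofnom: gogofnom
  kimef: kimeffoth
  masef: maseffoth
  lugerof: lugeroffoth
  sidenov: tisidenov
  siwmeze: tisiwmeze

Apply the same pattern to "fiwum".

nirzuvo and gofnom both have last vowel 'o' yet inflect differently (nirzuvoal, gogofnom), so the last vowel is not what conditions the rule; the final letter is.
"fiwum" ends in -m. The stems ending in -m (zebim → zezebim, gofnom → gogofnom) repeat the first consonant+vowel as a prefix.
So fiwum → fifiwum.

fifiwum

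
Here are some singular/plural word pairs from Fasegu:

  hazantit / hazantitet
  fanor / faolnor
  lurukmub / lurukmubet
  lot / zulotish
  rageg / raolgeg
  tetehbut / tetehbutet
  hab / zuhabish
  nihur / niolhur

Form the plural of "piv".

zupivish

lot and tetehbut both end in -t yet inflect differently (zulotish, tetehbutet), so the final letter is not what conditions the rule; the number of vowels is.
"piv" has 1 vowel. The stems with 1 vowel (lot → zulotish, hab → zuhabish) add zu- … -ish around the stem.
So piv → zupivish.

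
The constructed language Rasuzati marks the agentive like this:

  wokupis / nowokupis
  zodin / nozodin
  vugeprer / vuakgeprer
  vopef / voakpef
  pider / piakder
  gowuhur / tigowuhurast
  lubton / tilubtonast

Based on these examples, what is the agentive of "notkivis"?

nonotkivis

vugeprer and gowuhur both end in -r yet inflect differently (vuakgeprer, tigowuhurast), so the final letter is not what conditions the rule; the last vowel is.
"notkivis" has last vowel 'i'. The stems whose last vowel is 'i' (wokupis → nowokupis, zodin → nozodin) add the prefix no-.
The other patterns: stems whose last vowel is 'e' insert -ak- after the first vowel; stems whose last vowel is 'o' or 'u' add ti- … -ast around the stem.
So notkivis → nonotkivis.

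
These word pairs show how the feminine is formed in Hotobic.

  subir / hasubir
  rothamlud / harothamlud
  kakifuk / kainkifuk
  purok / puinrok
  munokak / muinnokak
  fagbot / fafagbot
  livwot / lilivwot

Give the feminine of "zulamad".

hazulamad

rothamlud and kakifuk both have last vowel 'u' yet inflect differently (harothamlud, kainkifuk), so the last vowel is not what conditions the rule; the final letter is.
"zulamad" ends in -d. The one such stem in the data (rothamlud → harothamlud) adds the prefix ha-, so the same rule applies.
The other patterns: stems ending in -k insert -in- after the first vowel; stems ending in -t repeat the first consonant+vowel as a prefix.
So zulamad → hazulamad.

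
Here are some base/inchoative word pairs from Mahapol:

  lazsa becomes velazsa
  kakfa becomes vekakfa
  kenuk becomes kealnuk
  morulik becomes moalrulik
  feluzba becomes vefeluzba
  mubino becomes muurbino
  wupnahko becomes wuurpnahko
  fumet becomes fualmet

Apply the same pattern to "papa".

vepapa

"papa" ends in -a. The stems ending in -a (feluzba → vefeluzba, kakfa → vekakfa, lazsa → velazsa) add the prefix ve-.
So papa → vepapa.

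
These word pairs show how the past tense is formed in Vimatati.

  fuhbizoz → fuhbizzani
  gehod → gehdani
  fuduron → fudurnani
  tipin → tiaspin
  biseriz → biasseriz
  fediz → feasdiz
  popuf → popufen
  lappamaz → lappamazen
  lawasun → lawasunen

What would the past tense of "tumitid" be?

"tumitid" has last vowel 'i'. The stems whose last vowel is 'i' (tipin → tiaspin, biseriz → biasseriz, fediz → feasdiz) insert -as- after the first vowel.
The other patterns: stems whose last vowel is 'o' delete the last vowel and add -ani; stems whose last vowel is 'a' or 'u' add -en.
So tumitid → tuasmitid.

tuasmitid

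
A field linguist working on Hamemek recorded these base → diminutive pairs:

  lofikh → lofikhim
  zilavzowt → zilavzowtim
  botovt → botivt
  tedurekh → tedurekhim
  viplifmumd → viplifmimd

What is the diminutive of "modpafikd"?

modpafikdim

botovt and zilavzowt both end in -t yet inflect differently (botivt, zilavzowtim), so the final letter is not what conditions the rule; the second-to-last letter is.
"modpafikd" has second-to-last letter 'k'. The stems whose second-to-last letter is 'k' (lofikh → lofikhim, tedurekh → tedurekhim) add -im.
So modpafikd → modpafikdim.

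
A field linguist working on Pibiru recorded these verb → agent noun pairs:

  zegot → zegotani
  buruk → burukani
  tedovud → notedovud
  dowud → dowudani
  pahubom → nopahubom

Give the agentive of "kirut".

kirutani

dowud and tedovud both end in -d yet inflect differently (dowudani, notedovud), so the final letter is not what conditions the rule; the number of vowels is.
"kirut" has 2 vowels. The stems with 2 vowels (dowud → dowudani, zegot → zegotani, buruk → burukani) add -ani.
The other pattern: stems with 3 vowels add the prefix no-.
So kirut → kirutani.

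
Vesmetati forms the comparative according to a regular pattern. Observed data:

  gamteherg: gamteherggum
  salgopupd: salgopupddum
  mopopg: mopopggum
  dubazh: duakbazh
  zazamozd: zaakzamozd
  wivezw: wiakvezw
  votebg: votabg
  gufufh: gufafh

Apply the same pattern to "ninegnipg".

salgopupd and zazamozd both end in -d yet inflect differently (salgopupddum, zaakzamozd), so the final letter is not what conditions the rule; the second-to-last letter is.
"ninegnipg" has second-to-last letter 'p'. The stems whose second-to-last letter is 'p' (salgopupd → salgopupddum, mopopg → mopopggum) double the final consonant and add -um.
The other patterns: stems whose second-to-last letter is 'z' insert -ak- after the first vowel; stems whose second-to-last letter is 'b' or 'f' change the last vowel to 'a'.
So ninegnipg → ninegnipggum.

ninegnipggum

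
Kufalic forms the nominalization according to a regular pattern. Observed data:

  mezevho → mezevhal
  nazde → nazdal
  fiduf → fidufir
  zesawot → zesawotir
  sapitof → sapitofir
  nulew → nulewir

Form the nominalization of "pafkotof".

mezevho and zesawot both have last vowel 'o' yet inflect differently (mezevhal, zesawotir), so the last vowel is not what conditions the rule; whether the stem ends in a vowel or a consonant is.
"pafkotof" ends in a consonant. The stems ending in a consonant (fiduf → fidufir, zesawot → zesawotir, sapitof → sapitofir) add -ir.
The other pattern: stems ending in a vowel drop the final letter and add -al.
So pafkotof → pafkotofir.

pafkotofir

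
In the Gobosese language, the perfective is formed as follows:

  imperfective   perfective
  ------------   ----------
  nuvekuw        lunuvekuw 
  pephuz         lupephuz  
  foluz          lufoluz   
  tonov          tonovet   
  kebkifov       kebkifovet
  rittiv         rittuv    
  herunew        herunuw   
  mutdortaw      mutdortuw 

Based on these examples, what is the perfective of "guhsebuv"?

luguhsebuv

"guhsebuv" has last vowel 'u'. The stems whose last vowel is 'u' (nuvekuw → lunuvekuw, pephuz → lupephuz, foluz → lufoluz) add the prefix lu-.
The other patterns: stems whose last vowel is 'o' add -et; stems whose last vowel is 'a', 'e' or 'i' change the last vowel to 'u'.
So guhsebuv → luguhsebuv.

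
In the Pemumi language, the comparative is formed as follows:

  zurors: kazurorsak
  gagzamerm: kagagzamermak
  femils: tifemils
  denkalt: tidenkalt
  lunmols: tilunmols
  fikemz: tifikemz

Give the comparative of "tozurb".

"tozurb" has second-to-last letter 'r'. The stems whose second-to-last letter is 'r' (zurors → kazurorsak, gagzamerm → kagagzamermak) add ka- … -ak around the stem.
The other pattern: stems whose second-to-last letter is 'l' or 'm' add the prefix ti-.
So tozurb → katozurbak.

katozurbak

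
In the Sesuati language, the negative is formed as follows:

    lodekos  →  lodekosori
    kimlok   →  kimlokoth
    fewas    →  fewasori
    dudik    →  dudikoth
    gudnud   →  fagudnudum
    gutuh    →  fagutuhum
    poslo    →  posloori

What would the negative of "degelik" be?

kimlok and lodekos both have last vowel 'o' yet inflect differently (kimlokoth, lodekosori), so the last vowel is not what conditions the rule; the final letter is.
"degelik" ends in -k. The stems ending in -k (kimlok → kimlokoth, dudik → dudikoth) add -oth.
The other patterns: stems ending in -o or -s add -ori; stems ending in -d or -h add fa- … -um around the stem.
So degelik → degelikoth.

degelikoth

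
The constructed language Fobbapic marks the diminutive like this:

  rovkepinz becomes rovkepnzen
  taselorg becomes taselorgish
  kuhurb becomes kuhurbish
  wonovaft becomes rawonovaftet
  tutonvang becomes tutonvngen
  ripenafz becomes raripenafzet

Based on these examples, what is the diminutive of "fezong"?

fezngen

"fezong" has second-to-last letter 'n'. The stems whose second-to-last letter is 'n' (tutonvang → tutonvngen, rovkepinz → rovkepnzen) delete the last vowel and add -en.
The other patterns: stems whose second-to-last letter is 'r' add -ish; stems whose second-to-last letter is 'f' add ra- … -et around the stem.
So fezong → fezngen.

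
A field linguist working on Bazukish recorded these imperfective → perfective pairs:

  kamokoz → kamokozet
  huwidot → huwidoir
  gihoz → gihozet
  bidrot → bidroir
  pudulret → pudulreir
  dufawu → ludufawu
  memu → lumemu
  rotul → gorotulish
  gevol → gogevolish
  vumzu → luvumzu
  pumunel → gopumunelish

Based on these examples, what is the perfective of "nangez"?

bidrot and kamokoz both have last vowel 'o' yet inflect differently (bidroir, kamokozet), so the last vowel is not what conditions the rule; the final letter is.
"nangez" ends in -z. The stems ending in -z (kamokoz → kamokozet, gihoz → gihozet) add -et.
The other patterns: stems ending in -u add the prefix lu-; stems ending in -t drop the final letter and add -ir; stems ending in -l add go- … -ish around the stem.
So nangez → nangezet.

nangezet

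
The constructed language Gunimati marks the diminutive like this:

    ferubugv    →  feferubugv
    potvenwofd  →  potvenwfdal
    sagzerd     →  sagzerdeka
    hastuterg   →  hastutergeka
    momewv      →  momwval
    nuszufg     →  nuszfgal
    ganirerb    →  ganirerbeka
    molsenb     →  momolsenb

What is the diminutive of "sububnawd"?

"sububnawd" has second-to-last letter 'w'. The one such stem in the data (momewv → momwval) deletes the last vowel and adds -al (as do potvenwofd, nuszufg), so the same rule applies.
So sububnawd → sububnwdal.

sububnwdal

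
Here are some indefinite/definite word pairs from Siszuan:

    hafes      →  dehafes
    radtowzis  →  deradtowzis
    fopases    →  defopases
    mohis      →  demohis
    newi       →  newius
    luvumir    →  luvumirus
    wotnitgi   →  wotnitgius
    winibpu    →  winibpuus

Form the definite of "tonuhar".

radtowzis and newi both have last vowel 'i' yet inflect differently (deradtowzis, newius), so the last vowel is not what conditions the rule; the final letter is.
"tonuhar" ends in -r. The one such stem in the data (luvumir → luvumirus) adds -us, so the same rule applies.
The other pattern: stems ending in -s add the prefix de-.
So tonuhar → tonuharus.

tonuharus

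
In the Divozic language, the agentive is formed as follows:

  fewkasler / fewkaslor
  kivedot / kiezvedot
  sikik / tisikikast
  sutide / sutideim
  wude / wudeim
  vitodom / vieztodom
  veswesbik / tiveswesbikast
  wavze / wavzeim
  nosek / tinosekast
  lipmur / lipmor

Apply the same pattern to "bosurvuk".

tibosurvukast

wavze and fewkasler both have last vowel 'e' yet inflect differently (wavzeim, fewkaslor), so the last vowel is not what conditions the rule; the final letter is.
"bosurvuk" ends in -k. The stems ending in -k (nosek → tinosekast, sikik → tisikikast, veswesbik → tiveswesbikast) add ti- … -ast around the stem.
So bosurvuk → tibosurvukast.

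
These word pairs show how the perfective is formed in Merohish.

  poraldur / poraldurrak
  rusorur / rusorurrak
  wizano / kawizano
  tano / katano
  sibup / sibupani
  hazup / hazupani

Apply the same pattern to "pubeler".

pubelerrak

poraldur and sibup both have last vowel 'u' yet inflect differently (poraldurrak, sibupani), so the last vowel is not what conditions the rule; the final letter is.
"pubeler" ends in -r. The stems ending in -r (poraldur → poraldurrak, rusorur → rusorurrak) double the final consonant and add -ak.
The other patterns: stems ending in -o add the prefix ka-; stems ending in -p add -ani.
So pubeler → pubelerrak.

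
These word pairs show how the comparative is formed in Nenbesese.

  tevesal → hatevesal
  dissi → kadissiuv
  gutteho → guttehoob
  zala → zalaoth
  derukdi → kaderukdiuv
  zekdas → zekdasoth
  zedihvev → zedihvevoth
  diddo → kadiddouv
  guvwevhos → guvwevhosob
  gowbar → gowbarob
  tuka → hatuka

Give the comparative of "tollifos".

"tollifos" begins with t-. The stems beginning with t- (tevesal → hatevesal, tuka → hatuka) add the prefix ha-.
So tollifos → hatollifos.

hatollifos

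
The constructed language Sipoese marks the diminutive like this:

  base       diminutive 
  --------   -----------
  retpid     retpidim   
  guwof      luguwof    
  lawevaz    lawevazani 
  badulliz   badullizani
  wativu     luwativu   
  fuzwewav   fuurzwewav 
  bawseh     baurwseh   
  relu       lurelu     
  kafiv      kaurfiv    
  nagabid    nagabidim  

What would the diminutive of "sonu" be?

lusonu

kafiv and retpid both have last vowel 'i' yet inflect differently (kaurfiv, retpidim), so the last vowel is not what conditions the rule; the final letter is.
"sonu" ends in -u. The stems ending in -u (relu → lurelu, wativu → luwativu) add the prefix lu-.
So sonu → lusonu.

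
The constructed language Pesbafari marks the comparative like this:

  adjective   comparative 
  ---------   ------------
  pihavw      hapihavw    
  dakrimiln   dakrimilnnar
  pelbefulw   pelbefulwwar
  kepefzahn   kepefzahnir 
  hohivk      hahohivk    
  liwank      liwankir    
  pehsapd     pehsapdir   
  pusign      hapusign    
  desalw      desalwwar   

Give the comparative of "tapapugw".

"tapapugw" has second-to-last letter 'g'. The one such stem in the data (pusign → hapusign) adds the prefix ha-, so the same rule applies.
So tapapugw → hatapapugw.

hatapapugw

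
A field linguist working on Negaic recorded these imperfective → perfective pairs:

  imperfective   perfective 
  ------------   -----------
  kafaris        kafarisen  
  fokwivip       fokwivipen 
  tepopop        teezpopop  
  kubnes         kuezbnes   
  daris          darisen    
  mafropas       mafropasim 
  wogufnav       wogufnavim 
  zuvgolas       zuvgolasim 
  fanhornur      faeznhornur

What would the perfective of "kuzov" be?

kuezzov

"kuzov" has last vowel 'o'. The one such stem in the data (tepopop → teezpopop) inserts -ez- after the first vowel (as do fanhornur, kubnes), so the same rule applies.
So kuzov → kuezzov.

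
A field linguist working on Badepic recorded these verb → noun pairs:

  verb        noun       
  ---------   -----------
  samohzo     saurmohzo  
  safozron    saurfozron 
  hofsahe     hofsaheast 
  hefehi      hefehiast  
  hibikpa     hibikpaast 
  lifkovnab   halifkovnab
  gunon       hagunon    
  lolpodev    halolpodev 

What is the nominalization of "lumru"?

halumru

safozron and gunon both end in -n yet inflect differently (saurfozron, hagunon), so the final letter is not what conditions the rule; the first letter is.
"lumru" begins with l-. The stems beginning with l- (lifkovnab → halifkovnab, lolpodev → halolpodev) add the prefix ha-.
The other patterns: stems beginning with s- insert -ur- after the first vowel; stems beginning with h- add -ast.
So lumru → halumru.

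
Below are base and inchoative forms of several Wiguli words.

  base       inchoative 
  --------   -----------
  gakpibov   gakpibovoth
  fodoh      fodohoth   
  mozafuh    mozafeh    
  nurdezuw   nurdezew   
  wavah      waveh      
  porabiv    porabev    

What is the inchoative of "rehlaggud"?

fodoh and mozafuh both end in -h yet inflect differently (fodohoth, mozafeh), so the final letter is not what conditions the rule; the last vowel is.
"rehlaggud" has last vowel 'u'. The stems whose last vowel is 'u' (mozafuh → mozafeh, nurdezuw → nurdezew) change the last vowel to 'e'.
The other pattern: stems whose last vowel is 'o' add -oth.
So rehlaggud → rehlagged.

rehlagged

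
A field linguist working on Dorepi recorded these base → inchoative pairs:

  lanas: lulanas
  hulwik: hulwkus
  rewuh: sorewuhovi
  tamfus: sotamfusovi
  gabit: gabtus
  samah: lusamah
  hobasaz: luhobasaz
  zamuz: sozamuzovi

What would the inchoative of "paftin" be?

"paftin" has last vowel 'i'. The stems whose last vowel is 'i' (hulwik → hulwkus, gabit → gabtus) delete the last vowel and add -us.
So paftin → paftnus.

paftnus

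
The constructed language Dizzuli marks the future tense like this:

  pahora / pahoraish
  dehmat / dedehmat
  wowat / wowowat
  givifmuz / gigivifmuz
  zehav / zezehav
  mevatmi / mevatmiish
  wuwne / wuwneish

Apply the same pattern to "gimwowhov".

"gimwowhov" ends in a consonant. The stems ending in a consonant (zehav → zezehav, wowat → wowowat, dehmat → dedehmat) repeat the first consonant+vowel as a prefix.
So gimwowhov → gigimwowhov.

gigimwowhov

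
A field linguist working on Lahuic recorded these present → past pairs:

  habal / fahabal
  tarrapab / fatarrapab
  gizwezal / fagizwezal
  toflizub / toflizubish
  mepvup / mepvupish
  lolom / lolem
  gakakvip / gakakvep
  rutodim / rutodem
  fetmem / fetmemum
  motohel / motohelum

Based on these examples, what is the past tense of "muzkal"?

famuzkal

tarrapab and toflizub both end in -b yet inflect differently (fatarrapab, toflizubish), so the final letter is not what conditions the rule; the last vowel is.
"muzkal" has last vowel 'a'. The stems whose last vowel is 'a' (habal → fahabal, tarrapab → fatarrapab, gizwezal → fagizwezal) add the prefix fa-.
So muzkal → famuzkal.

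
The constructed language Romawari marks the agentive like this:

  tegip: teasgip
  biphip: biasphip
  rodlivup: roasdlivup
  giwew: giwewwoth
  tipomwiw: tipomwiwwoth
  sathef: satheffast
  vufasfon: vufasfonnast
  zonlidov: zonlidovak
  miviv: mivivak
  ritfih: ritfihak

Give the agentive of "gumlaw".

tegip and tipomwiw both have last vowel 'i' yet inflect differently (teasgip, tipomwiwwoth), so the last vowel is not what conditions the rule; the final letter is.
"gumlaw" ends in -w. The stems ending in -w (giwew → giwewwoth, tipomwiw → tipomwiwwoth) double the final consonant and add -oth.
The other patterns: stems ending in -p insert -as- after the first vowel; stems ending in -f or -n double the final consonant and add -ast; stems ending in -h or -v add -ak.
So gumlaw → gumlawwoth.

gumlawwoth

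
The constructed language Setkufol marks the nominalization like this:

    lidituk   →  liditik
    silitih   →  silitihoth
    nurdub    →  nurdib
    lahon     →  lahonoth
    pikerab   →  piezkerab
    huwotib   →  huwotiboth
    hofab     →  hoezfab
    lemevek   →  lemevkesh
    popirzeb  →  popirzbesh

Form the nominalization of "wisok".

wisokoth

popirzeb and pikerab both end in -b yet inflect differently (popirzbesh, piezkerab), so the final letter is not what conditions the rule; the last vowel is.
"wisok" has last vowel 'o'. The one such stem in the data (lahon → lahonoth) adds -oth, so the same rule applies.
The other patterns: stems whose last vowel is 'e' delete the last vowel and add -esh; stems whose last vowel is 'a' insert -ez- after the first vowel; stems whose last vowel is 'u' change the last vowel to 'i'.
So wisok → wisokoth.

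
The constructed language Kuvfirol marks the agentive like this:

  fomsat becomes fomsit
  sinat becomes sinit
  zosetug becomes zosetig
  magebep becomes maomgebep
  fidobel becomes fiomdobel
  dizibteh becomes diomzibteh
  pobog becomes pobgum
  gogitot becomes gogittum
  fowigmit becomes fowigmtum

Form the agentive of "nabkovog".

"nabkovog" has last vowel 'o'. The stems whose last vowel is 'o' (pobog → pobgum, gogitot → gogittum) delete the last vowel and add -um.
The other patterns: stems whose last vowel is 'a' or 'u' change the last vowel to 'i'; stems whose last vowel is 'e' insert -om- after the first vowel.
So nabkovog → nabkovgum.

nabkovgum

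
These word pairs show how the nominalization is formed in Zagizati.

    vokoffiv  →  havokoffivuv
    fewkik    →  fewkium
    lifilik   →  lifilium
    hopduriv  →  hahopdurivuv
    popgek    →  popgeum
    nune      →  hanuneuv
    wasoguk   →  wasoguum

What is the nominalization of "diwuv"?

"diwuv" ends in -v. The stems ending in -v (vokoffiv → havokoffivuv, hopduriv → hahopdurivuv) add ha- … -uv around the stem.
The other pattern: stems ending in -k drop the final letter and add -um.
So diwuv → hadiwuvuv.

hadiwuvuv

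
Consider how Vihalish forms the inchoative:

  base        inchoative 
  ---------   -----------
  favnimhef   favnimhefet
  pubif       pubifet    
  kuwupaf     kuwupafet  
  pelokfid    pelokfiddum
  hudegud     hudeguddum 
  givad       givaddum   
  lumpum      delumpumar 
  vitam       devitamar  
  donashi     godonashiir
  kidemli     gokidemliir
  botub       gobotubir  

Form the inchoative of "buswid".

"buswid" ends in -d. The stems ending in -d (pelokfid → pelokfiddum, hudegud → hudeguddum, givad → givaddum) double the final consonant and add -um.
So buswid → buswiddum.

buswiddum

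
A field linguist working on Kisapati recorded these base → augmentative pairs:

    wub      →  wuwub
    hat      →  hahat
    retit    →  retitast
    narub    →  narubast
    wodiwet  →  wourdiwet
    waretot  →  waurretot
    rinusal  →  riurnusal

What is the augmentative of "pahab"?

hat and retit both end in -t yet inflect differently (hahat, retitast), so the final letter is not what conditions the rule; the number of vowels is.
"pahab" has 2 vowels. The stems with 2 vowels (retit → retitast, narub → narubast) add -ast.
So pahab → pahabast.

pahabast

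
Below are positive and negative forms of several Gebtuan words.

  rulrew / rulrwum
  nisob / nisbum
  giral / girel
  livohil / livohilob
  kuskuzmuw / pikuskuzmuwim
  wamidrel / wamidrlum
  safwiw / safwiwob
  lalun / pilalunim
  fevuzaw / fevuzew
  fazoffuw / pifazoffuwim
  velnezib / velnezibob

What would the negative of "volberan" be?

volberen

"volberan" has last vowel 'a'. The stems whose last vowel is 'a' (fevuzaw → fevuzew, giral → girel) change the last vowel to 'e'.
So volberan → volberen.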